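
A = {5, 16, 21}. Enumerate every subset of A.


|A| = 3, so |P(A)| = 2^3 = 8
Enumerate subsets by cardinality (0 to 3):
∅, {5}, {16}, {21}, {5, 16}, {5, 21}, {16, 21}, {5, 16, 21}

P(A) has 8 subsets: ∅, {5}, {16}, {21}, {5, 16}, {5, 21}, {16, 21}, {5, 16, 21}


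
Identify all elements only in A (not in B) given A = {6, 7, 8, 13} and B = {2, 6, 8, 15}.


A = {6, 7, 8, 13}
B = {2, 6, 8, 15}
Region: only in A (not in B)
Elements: {7, 13}

Elements only in A (not in B): {7, 13}


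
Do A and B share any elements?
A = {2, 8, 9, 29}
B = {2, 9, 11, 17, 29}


Disjoint means A ∩ B = ∅.
A ∩ B = {2, 9, 29}
A ∩ B ≠ ∅, so A and B are NOT disjoint.

Yes — A and B share the element(s) of A ∩ B = {2, 9, 29}, so they are not disjoint


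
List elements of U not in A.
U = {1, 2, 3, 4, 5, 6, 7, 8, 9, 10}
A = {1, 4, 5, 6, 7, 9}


Aᶜ = U \ A = elements in U but not in A
U = {1, 2, 3, 4, 5, 6, 7, 8, 9, 10}
A = {1, 4, 5, 6, 7, 9}
Aᶜ = {2, 3, 8, 10}

Aᶜ = {2, 3, 8, 10}


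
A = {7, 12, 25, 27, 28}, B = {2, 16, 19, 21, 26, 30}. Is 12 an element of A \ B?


A = {7, 12, 25, 27, 28}, B = {2, 16, 19, 21, 26, 30}
A \ B = elements in A but not in B
A \ B = {7, 12, 25, 27, 28}
Checking if 12 ∈ A \ B
12 is in A \ B → True

12 ∈ A \ B


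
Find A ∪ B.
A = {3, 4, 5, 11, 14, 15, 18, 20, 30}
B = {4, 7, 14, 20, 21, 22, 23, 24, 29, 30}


A ∪ B = all elements in A or B (or both)
A = {3, 4, 5, 11, 14, 15, 18, 20, 30}
B = {4, 7, 14, 20, 21, 22, 23, 24, 29, 30}
A ∪ B = {3, 4, 5, 7, 11, 14, 15, 18, 20, 21, 22, 23, 24, 29, 30}

A ∪ B = {3, 4, 5, 7, 11, 14, 15, 18, 20, 21, 22, 23, 24, 29, 30}


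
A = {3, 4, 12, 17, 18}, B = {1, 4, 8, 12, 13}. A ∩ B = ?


A ∩ B = elements in both A and B
A = {3, 4, 12, 17, 18}
B = {1, 4, 8, 12, 13}
A ∩ B = {4, 12}

A ∩ B = {4, 12}


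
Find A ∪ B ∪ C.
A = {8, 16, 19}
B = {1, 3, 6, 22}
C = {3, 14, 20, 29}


A ∪ B = {1, 3, 6, 8, 16, 19, 22}
(A ∪ B) ∪ C = {1, 3, 6, 8, 14, 16, 19, 20, 22, 29}

A ∪ B ∪ C = {1, 3, 6, 8, 14, 16, 19, 20, 22, 29}


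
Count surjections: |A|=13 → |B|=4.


n = |A| = 13, k = |B| = 4. Surjections via inclusion-exclusion:
S(n,k) = Σ(-1)^i × C(k,i) × (k-i)^n, i=0 to k
i=0: (-1)^0×C(4,0)×4^13 = 67108864
i=1: (-1)^1×C(4,1)×3^13 = -6377292
i=2: (-1)^2×C(4,2)×2^13 = 49152
i=3: (-1)^3×C(4,3)×1^13 = -4
i=4: (-1)^4×C(4,4)×0^13 = 0
Total = 60780720

Number of surjections = 60780720


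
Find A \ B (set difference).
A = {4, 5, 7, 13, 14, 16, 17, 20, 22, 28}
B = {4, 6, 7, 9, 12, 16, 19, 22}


A \ B = elements in A but not in B
A = {4, 5, 7, 13, 14, 16, 17, 20, 22, 28}
B = {4, 6, 7, 9, 12, 16, 19, 22}
Remove from A any elements in B
A \ B = {5, 13, 14, 17, 20, 28}

A \ B = {5, 13, 14, 17, 20, 28}


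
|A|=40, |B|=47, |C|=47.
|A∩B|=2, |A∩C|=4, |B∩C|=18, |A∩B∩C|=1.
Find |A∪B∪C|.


|A∪B∪C| = |A|+|B|+|C| - |A∩B|-|A∩C|-|B∩C| + |A∩B∩C|
= 40+47+47 - 2-4-18 + 1
= 134 - 24 + 1
= 111

|A ∪ B ∪ C| = 111


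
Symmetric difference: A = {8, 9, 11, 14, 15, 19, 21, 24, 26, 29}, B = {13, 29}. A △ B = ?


A △ B = (A \ B) ∪ (B \ A) = elements in exactly one of A or B
A \ B = {8, 9, 11, 14, 15, 19, 21, 24, 26}
B \ A = {13}
A △ B = {8, 9, 11, 13, 14, 15, 19, 21, 24, 26}

A △ B = {8, 9, 11, 13, 14, 15, 19, 21, 24, 26}


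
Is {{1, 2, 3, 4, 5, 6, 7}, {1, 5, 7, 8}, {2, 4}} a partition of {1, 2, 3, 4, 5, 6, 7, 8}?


A partition requires: (1) non-empty parts, (2) pairwise disjoint, (3) union = U
Parts: {1, 2, 3, 4, 5, 6, 7}, {1, 5, 7, 8}, {2, 4}
Union of parts: {1, 2, 3, 4, 5, 6, 7, 8}
U = {1, 2, 3, 4, 5, 6, 7, 8}
All non-empty? True
Pairwise disjoint? False
Covers U? True

No, not a valid partition


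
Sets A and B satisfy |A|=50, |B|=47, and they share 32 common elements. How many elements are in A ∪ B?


|A ∪ B| = |A| + |B| - |A ∩ B|
= 50 + 47 - 32
= 65

|A ∪ B| = 65


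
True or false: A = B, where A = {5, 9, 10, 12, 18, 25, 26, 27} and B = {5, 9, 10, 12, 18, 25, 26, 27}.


Two sets are equal iff they have exactly the same elements.
A = {5, 9, 10, 12, 18, 25, 26, 27}
B = {5, 9, 10, 12, 18, 25, 26, 27}
Same elements → A = B

Yes, A = B


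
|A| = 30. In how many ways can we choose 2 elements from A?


C(n,k) = n! / (k!(n-k)!)
C(30,2) = 30! / (2!28!)
= 435

C(30,2) = 435


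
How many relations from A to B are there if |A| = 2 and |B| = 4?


A relation from A to B is any subset of A × B.
|A × B| = 2 × 4 = 8
# relations = 2^|A × B| = 2^8 = 256

Number of relations = 256


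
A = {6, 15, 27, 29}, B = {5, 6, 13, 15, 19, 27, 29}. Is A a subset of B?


A ⊆ B means every element of A is in B.
All elements of A are in B.
So A ⊆ B.

Yes, A ⊆ B


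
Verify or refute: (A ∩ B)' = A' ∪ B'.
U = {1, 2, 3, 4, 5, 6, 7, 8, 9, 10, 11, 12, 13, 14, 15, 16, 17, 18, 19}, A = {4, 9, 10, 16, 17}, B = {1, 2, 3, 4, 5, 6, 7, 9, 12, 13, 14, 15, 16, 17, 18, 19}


LHS: A ∩ B = {4, 9, 16, 17}
(A ∩ B)' = U \ (A ∩ B) = {1, 2, 3, 5, 6, 7, 8, 10, 11, 12, 13, 14, 15, 18, 19}
A' = {1, 2, 3, 5, 6, 7, 8, 11, 12, 13, 14, 15, 18, 19}, B' = {8, 10, 11}
Claimed RHS: A' ∪ B' = {1, 2, 3, 5, 6, 7, 8, 10, 11, 12, 13, 14, 15, 18, 19}
Identity is VALID: LHS = RHS = {1, 2, 3, 5, 6, 7, 8, 10, 11, 12, 13, 14, 15, 18, 19} ✓

Identity is valid. (A ∩ B)' = A' ∪ B' = {1, 2, 3, 5, 6, 7, 8, 10, 11, 12, 13, 14, 15, 18, 19}


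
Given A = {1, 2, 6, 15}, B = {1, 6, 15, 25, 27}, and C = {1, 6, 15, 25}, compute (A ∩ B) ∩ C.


A ∩ B = {1, 6, 15}
(A ∩ B) ∩ C = {1, 6, 15}

A ∩ B ∩ C = {1, 6, 15}


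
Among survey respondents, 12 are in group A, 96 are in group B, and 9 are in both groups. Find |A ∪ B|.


|A ∪ B| = |A| + |B| - |A ∩ B|
= 12 + 96 - 9
= 99

|A ∪ B| = 99


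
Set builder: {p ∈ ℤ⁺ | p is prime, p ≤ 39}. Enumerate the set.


Checking each candidate:
Condition: primes ≤ 39
Result = {2, 3, 5, 7, 11, 13, 17, 19, 23, 29, 31, 37}

{2, 3, 5, 7, 11, 13, 17, 19, 23, 29, 31, 37}


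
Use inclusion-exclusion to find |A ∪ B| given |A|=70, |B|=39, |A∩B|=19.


|A ∪ B| = |A| + |B| - |A ∩ B|
= 70 + 39 - 19
= 90

|A ∪ B| = 90


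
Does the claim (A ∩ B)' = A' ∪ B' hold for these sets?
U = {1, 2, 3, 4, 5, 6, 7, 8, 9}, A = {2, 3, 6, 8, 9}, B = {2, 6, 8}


LHS: A ∩ B = {2, 6, 8}
(A ∩ B)' = U \ (A ∩ B) = {1, 3, 4, 5, 7, 9}
A' = {1, 4, 5, 7}, B' = {1, 3, 4, 5, 7, 9}
Claimed RHS: A' ∪ B' = {1, 3, 4, 5, 7, 9}
Identity is VALID: LHS = RHS = {1, 3, 4, 5, 7, 9} ✓

Identity is valid. (A ∩ B)' = A' ∪ B' = {1, 3, 4, 5, 7, 9}


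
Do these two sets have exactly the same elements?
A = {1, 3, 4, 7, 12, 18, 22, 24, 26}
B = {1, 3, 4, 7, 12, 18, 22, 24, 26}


Two sets are equal iff they have exactly the same elements.
A = {1, 3, 4, 7, 12, 18, 22, 24, 26}
B = {1, 3, 4, 7, 12, 18, 22, 24, 26}
Same elements → A = B

Yes, A = B


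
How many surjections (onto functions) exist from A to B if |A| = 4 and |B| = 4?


n = |A| = 4, k = |B| = 4. Surjections via inclusion-exclusion:
S(n,k) = Σ(-1)^i × C(k,i) × (k-i)^n, i=0 to k
i=0: (-1)^0×C(4,0)×4^4 = 256
i=1: (-1)^1×C(4,1)×3^4 = -324
i=2: (-1)^2×C(4,2)×2^4 = 96
i=3: (-1)^3×C(4,3)×1^4 = -4
i=4: (-1)^4×C(4,4)×0^4 = 0
Total = 24

Number of surjections = 24


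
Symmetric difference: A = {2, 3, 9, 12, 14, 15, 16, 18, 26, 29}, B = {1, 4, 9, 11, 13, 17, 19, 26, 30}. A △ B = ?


A △ B = (A \ B) ∪ (B \ A) = elements in exactly one of A or B
A \ B = {2, 3, 12, 14, 15, 16, 18, 29}
B \ A = {1, 4, 11, 13, 17, 19, 30}
A △ B = {1, 2, 3, 4, 11, 12, 13, 14, 15, 16, 17, 18, 19, 29, 30}

A △ B = {1, 2, 3, 4, 11, 12, 13, 14, 15, 16, 17, 18, 19, 29, 30}


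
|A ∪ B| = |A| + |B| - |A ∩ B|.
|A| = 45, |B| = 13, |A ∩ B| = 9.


|A ∪ B| = |A| + |B| - |A ∩ B|
= 45 + 13 - 9
= 49

|A ∪ B| = 49


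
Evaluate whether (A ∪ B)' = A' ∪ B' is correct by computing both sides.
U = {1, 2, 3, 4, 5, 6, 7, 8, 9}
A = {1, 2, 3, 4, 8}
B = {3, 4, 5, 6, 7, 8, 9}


LHS: A ∪ B = {1, 2, 3, 4, 5, 6, 7, 8, 9}
(A ∪ B)' = U \ (A ∪ B) = ∅
A' = {5, 6, 7, 9}, B' = {1, 2}
Claimed RHS: A' ∪ B' = {1, 2, 5, 6, 7, 9}
Identity is INVALID: LHS = ∅ but the RHS claimed here equals {1, 2, 5, 6, 7, 9}. The correct form is (A ∪ B)' = A' ∩ B'.

Identity is invalid: (A ∪ B)' = ∅ but A' ∪ B' = {1, 2, 5, 6, 7, 9}. The correct De Morgan law is (A ∪ B)' = A' ∩ B'.


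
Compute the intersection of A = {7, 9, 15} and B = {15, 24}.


A ∩ B = elements in both A and B
A = {7, 9, 15}
B = {15, 24}
A ∩ B = {15}

A ∩ B = {15}


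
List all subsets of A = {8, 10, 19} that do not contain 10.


A subset of A that omits 10 is a subset of A \ {10}, so there are 2^(n-1) = 2^2 = 4 of them.
Subsets excluding 10: ∅, {8}, {19}, {8, 19}

Subsets excluding 10 (4 total): ∅, {8}, {19}, {8, 19}


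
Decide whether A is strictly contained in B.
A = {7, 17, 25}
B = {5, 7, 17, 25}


A ⊂ B requires: A ⊆ B AND A ≠ B.
A ⊆ B? Yes
A = B? No
A ⊂ B: Yes (A is a proper subset of B)

Yes, A ⊂ B


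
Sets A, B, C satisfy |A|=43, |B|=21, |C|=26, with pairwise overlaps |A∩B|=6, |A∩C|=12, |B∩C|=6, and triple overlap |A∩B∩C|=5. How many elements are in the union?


|A∪B∪C| = |A|+|B|+|C| - |A∩B|-|A∩C|-|B∩C| + |A∩B∩C|
= 43+21+26 - 6-12-6 + 5
= 90 - 24 + 5
= 71

|A ∪ B ∪ C| = 71


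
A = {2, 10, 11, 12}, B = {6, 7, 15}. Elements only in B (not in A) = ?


A = {2, 10, 11, 12}
B = {6, 7, 15}
Region: only in B (not in A)
Elements: {6, 7, 15}

Elements only in B (not in A): {6, 7, 15}


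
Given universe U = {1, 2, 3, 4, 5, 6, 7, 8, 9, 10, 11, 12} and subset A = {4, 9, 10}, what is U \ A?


Aᶜ = U \ A = elements in U but not in A
U = {1, 2, 3, 4, 5, 6, 7, 8, 9, 10, 11, 12}
A = {4, 9, 10}
Aᶜ = {1, 2, 3, 5, 6, 7, 8, 11, 12}

Aᶜ = {1, 2, 3, 5, 6, 7, 8, 11, 12}


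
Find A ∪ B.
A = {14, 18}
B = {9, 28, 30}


A ∪ B = all elements in A or B (or both)
A = {14, 18}
B = {9, 28, 30}
A ∪ B = {9, 14, 18, 28, 30}

A ∪ B = {9, 14, 18, 28, 30}


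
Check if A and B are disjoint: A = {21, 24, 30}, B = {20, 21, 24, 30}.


Disjoint means A ∩ B = ∅.
A ∩ B = {21, 24, 30}
A ∩ B ≠ ∅, so A and B are NOT disjoint.

No, A and B are not disjoint (A ∩ B = {21, 24, 30})


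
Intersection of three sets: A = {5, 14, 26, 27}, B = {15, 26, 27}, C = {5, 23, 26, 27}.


A ∩ B = {26, 27}
(A ∩ B) ∩ C = {26, 27}

A ∩ B ∩ C = {26, 27}


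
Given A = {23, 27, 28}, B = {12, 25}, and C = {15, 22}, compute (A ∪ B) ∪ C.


A ∪ B = {12, 23, 25, 27, 28}
(A ∪ B) ∪ C = {12, 15, 22, 23, 25, 27, 28}

A ∪ B ∪ C = {12, 15, 22, 23, 25, 27, 28}


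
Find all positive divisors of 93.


Checking each candidate:
Condition: positive divisors of 93
Result = {1, 3, 31, 93}

{1, 3, 31, 93}


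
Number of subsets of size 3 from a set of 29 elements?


C(n,k) = n! / (k!(n-k)!)
C(29,3) = 29! / (3!26!)
= 3654

C(29,3) = 3654


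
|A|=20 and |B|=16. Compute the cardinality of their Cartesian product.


|A × B| = |A| × |B|
= 20 × 16
= 320

|A × B| = 320


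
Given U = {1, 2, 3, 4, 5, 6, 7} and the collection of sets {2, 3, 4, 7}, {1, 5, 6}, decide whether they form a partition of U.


A partition requires: (1) non-empty parts, (2) pairwise disjoint, (3) union = U
Parts: {2, 3, 4, 7}, {1, 5, 6}
Union of parts: {1, 2, 3, 4, 5, 6, 7}
U = {1, 2, 3, 4, 5, 6, 7}
All non-empty? True
Pairwise disjoint? True
Covers U? True

Yes, valid partition


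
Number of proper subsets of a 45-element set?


Total subsets = 2^n = 2^45 = 35184372088832
Proper subsets exclude the set itself: 2^n - 1
= 35184372088832 - 1
= 35184372088831

Number of proper subsets = 35184372088831


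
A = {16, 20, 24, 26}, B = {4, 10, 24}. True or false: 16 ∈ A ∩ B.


A = {16, 20, 24, 26}, B = {4, 10, 24}
A ∩ B = elements in both A and B
A ∩ B = {24}
Checking if 16 ∈ A ∩ B
16 is not in A ∩ B → False

16 ∉ A ∩ B


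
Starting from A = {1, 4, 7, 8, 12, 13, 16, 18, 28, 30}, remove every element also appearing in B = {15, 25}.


A \ B = elements in A but not in B
A = {1, 4, 7, 8, 12, 13, 16, 18, 28, 30}
B = {15, 25}
Remove from A any elements in B
A \ B = {1, 4, 7, 8, 12, 13, 16, 18, 28, 30}

A \ B = {1, 4, 7, 8, 12, 13, 16, 18, 28, 30}


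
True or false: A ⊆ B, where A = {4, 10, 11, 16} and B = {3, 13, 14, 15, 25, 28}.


A ⊆ B means every element of A is in B.
Elements in A not in B: {4, 10, 11, 16}
So A ⊄ B.

No, A ⊄ B


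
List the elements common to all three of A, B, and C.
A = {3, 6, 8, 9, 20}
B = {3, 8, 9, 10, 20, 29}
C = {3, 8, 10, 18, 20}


A ∩ B = {3, 8, 9, 20}
(A ∩ B) ∩ C = {3, 8, 20}

A ∩ B ∩ C = {3, 8, 20}


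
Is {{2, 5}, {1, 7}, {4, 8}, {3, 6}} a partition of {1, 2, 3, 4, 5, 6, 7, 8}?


A partition requires: (1) non-empty parts, (2) pairwise disjoint, (3) union = U
Parts: {2, 5}, {1, 7}, {4, 8}, {3, 6}
Union of parts: {1, 2, 3, 4, 5, 6, 7, 8}
U = {1, 2, 3, 4, 5, 6, 7, 8}
All non-empty? True
Pairwise disjoint? True
Covers U? True

Yes, valid partition


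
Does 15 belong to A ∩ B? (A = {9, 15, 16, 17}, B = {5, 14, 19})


A = {9, 15, 16, 17}, B = {5, 14, 19}
A ∩ B = elements in both A and B
A ∩ B = ∅
Checking if 15 ∈ A ∩ B
15 is not in A ∩ B → False

15 ∉ A ∩ B


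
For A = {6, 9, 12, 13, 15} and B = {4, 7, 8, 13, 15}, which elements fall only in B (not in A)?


A = {6, 9, 12, 13, 15}
B = {4, 7, 8, 13, 15}
Region: only in B (not in A)
Elements: {4, 7, 8}

Elements only in B (not in A): {4, 7, 8}


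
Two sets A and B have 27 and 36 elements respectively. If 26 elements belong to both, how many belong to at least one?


|A ∪ B| = |A| + |B| - |A ∩ B|
= 27 + 36 - 26
= 37

|A ∪ B| = 37


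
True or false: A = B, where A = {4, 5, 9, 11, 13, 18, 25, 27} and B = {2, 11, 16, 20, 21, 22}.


Two sets are equal iff they have exactly the same elements.
A = {4, 5, 9, 11, 13, 18, 25, 27}
B = {2, 11, 16, 20, 21, 22}
Differences: {2, 4, 5, 9, 13, 16, 18, 20, 21, 22, 25, 27}
A ≠ B

No, A ≠ B


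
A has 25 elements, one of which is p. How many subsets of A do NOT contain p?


Subsets of A avoiding p are subsets of A \ {p}, which has 24 elements.
Count = 2^(n-1) = 2^24
= 16777216

Number of subsets avoiding p = 16777216


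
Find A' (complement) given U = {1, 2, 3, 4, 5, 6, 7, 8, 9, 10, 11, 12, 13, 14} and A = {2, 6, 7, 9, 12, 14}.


Aᶜ = U \ A = elements in U but not in A
U = {1, 2, 3, 4, 5, 6, 7, 8, 9, 10, 11, 12, 13, 14}
A = {2, 6, 7, 9, 12, 14}
Aᶜ = {1, 3, 4, 5, 8, 10, 11, 13}

Aᶜ = {1, 3, 4, 5, 8, 10, 11, 13}


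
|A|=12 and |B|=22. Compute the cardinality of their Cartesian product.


|A × B| = |A| × |B|
= 12 × 22
= 264

|A × B| = 264


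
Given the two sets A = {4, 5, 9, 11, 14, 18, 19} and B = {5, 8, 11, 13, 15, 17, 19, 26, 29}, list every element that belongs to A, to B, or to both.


A ∪ B = all elements in A or B (or both)
A = {4, 5, 9, 11, 14, 18, 19}
B = {5, 8, 11, 13, 15, 17, 19, 26, 29}
A ∪ B = {4, 5, 8, 9, 11, 13, 14, 15, 17, 18, 19, 26, 29}

A ∪ B = {4, 5, 8, 9, 11, 13, 14, 15, 17, 18, 19, 26, 29}


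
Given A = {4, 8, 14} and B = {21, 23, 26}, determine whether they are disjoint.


Disjoint means A ∩ B = ∅.
A ∩ B = ∅
A ∩ B = ∅, so A and B are disjoint.

Yes, A and B are disjoint


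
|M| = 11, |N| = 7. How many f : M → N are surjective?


n = |M| = 11, k = |N| = 7. Surjections via inclusion-exclusion:
S(n,k) = Σ(-1)^i × C(k,i) × (k-i)^n, i=0 to k
i=0: (-1)^0×C(7,0)×7^11 = 1977326743
i=1: (-1)^1×C(7,1)×6^11 = -2539579392
i=2: (-1)^2×C(7,2)×5^11 = 1025390625
i=3: (-1)^3×C(7,3)×4^11 = -146800640
i=4: (-1)^4×C(7,4)×3^11 = 6200145
i=5: (-1)^5×C(7,5)×2^11 = -43008
i=6: (-1)^6×C(7,6)×1^11 = 7
i=7: (-1)^7×C(7,7)×0^11 = 0
Total = 322494480

Number of surjections = 322494480


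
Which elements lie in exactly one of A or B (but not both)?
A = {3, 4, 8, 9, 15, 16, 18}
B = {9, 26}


A △ B = (A \ B) ∪ (B \ A) = elements in exactly one of A or B
A \ B = {3, 4, 8, 15, 16, 18}
B \ A = {26}
A △ B = {3, 4, 8, 15, 16, 18, 26}

A △ B = {3, 4, 8, 15, 16, 18, 26}


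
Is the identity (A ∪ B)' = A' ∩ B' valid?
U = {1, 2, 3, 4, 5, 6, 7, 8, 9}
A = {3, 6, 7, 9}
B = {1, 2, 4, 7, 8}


LHS: A ∪ B = {1, 2, 3, 4, 6, 7, 8, 9}
(A ∪ B)' = U \ (A ∪ B) = {5}
A' = {1, 2, 4, 5, 8}, B' = {3, 5, 6, 9}
Claimed RHS: A' ∩ B' = {5}
Identity is VALID: LHS = RHS = {5} ✓

Identity is valid. (A ∪ B)' = A' ∩ B' = {5}


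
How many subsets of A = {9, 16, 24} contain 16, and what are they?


A subset of A contains 16 iff the remaining 2 elements form any subset of A \ {16}.
Count: 2^(n-1) = 2^2 = 4
Subsets containing 16: {16}, {9, 16}, {16, 24}, {9, 16, 24}

Subsets containing 16 (4 total): {16}, {9, 16}, {16, 24}, {9, 16, 24}


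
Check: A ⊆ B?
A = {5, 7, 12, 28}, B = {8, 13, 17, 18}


A ⊆ B means every element of A is in B.
Elements in A not in B: {5, 7, 12, 28}
So A ⊄ B.

No, A ⊄ B


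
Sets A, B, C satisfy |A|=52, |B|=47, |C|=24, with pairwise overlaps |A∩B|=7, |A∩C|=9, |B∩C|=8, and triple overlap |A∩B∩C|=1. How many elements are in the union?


|A∪B∪C| = |A|+|B|+|C| - |A∩B|-|A∩C|-|B∩C| + |A∩B∩C|
= 52+47+24 - 7-9-8 + 1
= 123 - 24 + 1
= 100

|A ∪ B ∪ C| = 100


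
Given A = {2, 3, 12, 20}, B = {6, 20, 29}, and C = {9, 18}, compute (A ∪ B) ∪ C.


A ∪ B = {2, 3, 6, 12, 20, 29}
(A ∪ B) ∪ C = {2, 3, 6, 9, 12, 18, 20, 29}

A ∪ B ∪ C = {2, 3, 6, 9, 12, 18, 20, 29}


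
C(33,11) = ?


C(n,k) = n! / (k!(n-k)!)
C(33,11) = 33! / (11!22!)
= 193536720

C(33,11) = 193536720


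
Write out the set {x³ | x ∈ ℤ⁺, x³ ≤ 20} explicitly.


Checking each candidate:
Condition: positive perfect cubes ≤ 20
Result = {1, 8}

{1, 8}


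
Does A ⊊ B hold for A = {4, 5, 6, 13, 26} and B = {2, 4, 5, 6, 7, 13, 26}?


A ⊂ B requires: A ⊆ B AND A ≠ B.
A ⊆ B? Yes
A = B? No
A ⊂ B: Yes (A is a proper subset of B)

Yes, A ⊂ B


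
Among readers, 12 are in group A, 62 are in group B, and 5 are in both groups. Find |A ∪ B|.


|A ∪ B| = |A| + |B| - |A ∩ B|
= 12 + 62 - 5
= 69

|A ∪ B| = 69


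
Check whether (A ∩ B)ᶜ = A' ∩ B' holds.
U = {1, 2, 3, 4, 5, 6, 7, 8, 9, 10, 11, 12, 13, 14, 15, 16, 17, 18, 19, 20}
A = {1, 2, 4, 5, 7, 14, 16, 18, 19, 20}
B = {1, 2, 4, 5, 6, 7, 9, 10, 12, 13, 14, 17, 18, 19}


LHS: A ∩ B = {1, 2, 4, 5, 7, 14, 18, 19}
(A ∩ B)' = U \ (A ∩ B) = {3, 6, 8, 9, 10, 11, 12, 13, 15, 16, 17, 20}
A' = {3, 6, 8, 9, 10, 11, 12, 13, 15, 17}, B' = {3, 8, 11, 15, 16, 20}
Claimed RHS: A' ∩ B' = {3, 8, 11, 15}
Identity is INVALID: LHS = {3, 6, 8, 9, 10, 11, 12, 13, 15, 16, 17, 20} but the RHS claimed here equals {3, 8, 11, 15}. The correct form is (A ∩ B)' = A' ∪ B'.

Identity is invalid: (A ∩ B)' = {3, 6, 8, 9, 10, 11, 12, 13, 15, 16, 17, 20} but A' ∩ B' = {3, 8, 11, 15}. The correct De Morgan law is (A ∩ B)' = A' ∪ B'.


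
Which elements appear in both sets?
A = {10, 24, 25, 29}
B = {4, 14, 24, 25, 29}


A ∩ B = elements in both A and B
A = {10, 24, 25, 29}
B = {4, 14, 24, 25, 29}
A ∩ B = {24, 25, 29}

A ∩ B = {24, 25, 29}


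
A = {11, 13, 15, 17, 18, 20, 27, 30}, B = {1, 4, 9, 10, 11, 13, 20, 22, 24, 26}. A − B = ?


A \ B = elements in A but not in B
A = {11, 13, 15, 17, 18, 20, 27, 30}
B = {1, 4, 9, 10, 11, 13, 20, 22, 24, 26}
Remove from A any elements in B
A \ B = {15, 17, 18, 27, 30}

A \ B = {15, 17, 18, 27, 30}


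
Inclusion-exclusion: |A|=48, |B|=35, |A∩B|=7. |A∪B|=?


|A ∪ B| = |A| + |B| - |A ∩ B|
= 48 + 35 - 7
= 76

|A ∪ B| = 76


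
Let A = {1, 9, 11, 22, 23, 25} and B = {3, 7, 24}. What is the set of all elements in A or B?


A ∪ B = all elements in A or B (or both)
A = {1, 9, 11, 22, 23, 25}
B = {3, 7, 24}
A ∪ B = {1, 3, 7, 9, 11, 22, 23, 24, 25}

A ∪ B = {1, 3, 7, 9, 11, 22, 23, 24, 25}


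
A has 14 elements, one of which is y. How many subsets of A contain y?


Subsets of A containing y correspond to subsets of A \ {y}, which has 13 elements.
Count = 2^(n-1) = 2^13
= 8192

Number of subsets containing y = 8192


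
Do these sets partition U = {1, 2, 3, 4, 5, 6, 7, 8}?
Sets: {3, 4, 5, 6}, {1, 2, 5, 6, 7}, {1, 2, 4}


A partition requires: (1) non-empty parts, (2) pairwise disjoint, (3) union = U
Parts: {3, 4, 5, 6}, {1, 2, 5, 6, 7}, {1, 2, 4}
Union of parts: {1, 2, 3, 4, 5, 6, 7}
U = {1, 2, 3, 4, 5, 6, 7, 8}
All non-empty? True
Pairwise disjoint? False
Covers U? False

No, not a valid partition


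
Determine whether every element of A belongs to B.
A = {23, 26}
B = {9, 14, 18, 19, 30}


A ⊆ B means every element of A is in B.
Elements in A not in B: {23, 26}
So A ⊄ B.

No, A ⊄ B


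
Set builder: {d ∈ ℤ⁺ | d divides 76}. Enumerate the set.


Checking each candidate:
Condition: positive divisors of 76
Result = {1, 2, 4, 19, 38, 76}

{1, 2, 4, 19, 38, 76}


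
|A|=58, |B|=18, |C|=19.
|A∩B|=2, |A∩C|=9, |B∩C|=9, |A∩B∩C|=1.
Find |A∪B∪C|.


|A∪B∪C| = |A|+|B|+|C| - |A∩B|-|A∩C|-|B∩C| + |A∩B∩C|
= 58+18+19 - 2-9-9 + 1
= 95 - 20 + 1
= 76

|A ∪ B ∪ C| = 76


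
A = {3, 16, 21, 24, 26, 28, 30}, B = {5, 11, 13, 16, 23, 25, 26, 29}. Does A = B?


Two sets are equal iff they have exactly the same elements.
A = {3, 16, 21, 24, 26, 28, 30}
B = {5, 11, 13, 16, 23, 25, 26, 29}
Differences: {3, 5, 11, 13, 21, 23, 24, 25, 28, 29, 30}
A ≠ B

No, A ≠ B


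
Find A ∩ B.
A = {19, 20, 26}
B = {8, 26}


A ∩ B = elements in both A and B
A = {19, 20, 26}
B = {8, 26}
A ∩ B = {26}

A ∩ B = {26}


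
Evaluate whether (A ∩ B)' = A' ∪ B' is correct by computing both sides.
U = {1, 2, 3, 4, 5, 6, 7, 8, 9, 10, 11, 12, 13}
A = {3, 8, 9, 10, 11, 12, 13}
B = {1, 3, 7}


LHS: A ∩ B = {3}
(A ∩ B)' = U \ (A ∩ B) = {1, 2, 4, 5, 6, 7, 8, 9, 10, 11, 12, 13}
A' = {1, 2, 4, 5, 6, 7}, B' = {2, 4, 5, 6, 8, 9, 10, 11, 12, 13}
Claimed RHS: A' ∪ B' = {1, 2, 4, 5, 6, 7, 8, 9, 10, 11, 12, 13}
Identity is VALID: LHS = RHS = {1, 2, 4, 5, 6, 7, 8, 9, 10, 11, 12, 13} ✓

Identity is valid. (A ∩ B)' = A' ∪ B' = {1, 2, 4, 5, 6, 7, 8, 9, 10, 11, 12, 13}


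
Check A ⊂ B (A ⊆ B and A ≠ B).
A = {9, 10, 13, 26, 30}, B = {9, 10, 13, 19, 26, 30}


A ⊂ B requires: A ⊆ B AND A ≠ B.
A ⊆ B? Yes
A = B? No
A ⊂ B: Yes (A is a proper subset of B)

Yes, A ⊂ B


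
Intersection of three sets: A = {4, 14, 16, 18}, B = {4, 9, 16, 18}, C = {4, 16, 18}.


A ∩ B = {4, 16, 18}
(A ∩ B) ∩ C = {4, 16, 18}

A ∩ B ∩ C = {4, 16, 18}


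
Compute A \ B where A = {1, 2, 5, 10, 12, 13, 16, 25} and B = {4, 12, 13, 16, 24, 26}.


A \ B = elements in A but not in B
A = {1, 2, 5, 10, 12, 13, 16, 25}
B = {4, 12, 13, 16, 24, 26}
Remove from A any elements in B
A \ B = {1, 2, 5, 10, 25}

A \ B = {1, 2, 5, 10, 25}


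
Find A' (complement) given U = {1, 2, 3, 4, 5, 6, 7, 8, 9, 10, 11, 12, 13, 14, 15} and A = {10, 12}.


Aᶜ = U \ A = elements in U but not in A
U = {1, 2, 3, 4, 5, 6, 7, 8, 9, 10, 11, 12, 13, 14, 15}
A = {10, 12}
Aᶜ = {1, 2, 3, 4, 5, 6, 7, 8, 9, 11, 13, 14, 15}

Aᶜ = {1, 2, 3, 4, 5, 6, 7, 8, 9, 11, 13, 14, 15}


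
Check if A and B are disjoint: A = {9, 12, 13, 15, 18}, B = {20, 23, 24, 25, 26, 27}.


Disjoint means A ∩ B = ∅.
A ∩ B = ∅
A ∩ B = ∅, so A and B are disjoint.

Yes, A and B are disjoint


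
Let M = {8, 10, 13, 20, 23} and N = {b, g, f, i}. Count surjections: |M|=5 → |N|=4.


n = |M| = 5, k = |N| = 4. Surjections via inclusion-exclusion:
S(n,k) = Σ(-1)^i × C(k,i) × (k-i)^n, i=0 to k
i=0: (-1)^0×C(4,0)×4^5 = 1024
i=1: (-1)^1×C(4,1)×3^5 = -972
i=2: (-1)^2×C(4,2)×2^5 = 192
i=3: (-1)^3×C(4,3)×1^5 = -4
i=4: (-1)^4×C(4,4)×0^5 = 0
Total = 240

Number of surjections = 240


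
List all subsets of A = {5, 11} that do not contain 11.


A subset of A that omits 11 is a subset of A \ {11}, so there are 2^(n-1) = 2^1 = 2 of them.
Subsets excluding 11: ∅, {5}

Subsets excluding 11 (2 total): ∅, {5}


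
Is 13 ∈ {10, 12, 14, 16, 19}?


A = {10, 12, 14, 16, 19}
Checking if 13 is in A
13 is not in A → False

13 ∉ A


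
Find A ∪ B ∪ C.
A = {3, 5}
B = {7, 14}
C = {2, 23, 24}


A ∪ B = {3, 5, 7, 14}
(A ∪ B) ∪ C = {2, 3, 5, 7, 14, 23, 24}

A ∪ B ∪ C = {2, 3, 5, 7, 14, 23, 24}


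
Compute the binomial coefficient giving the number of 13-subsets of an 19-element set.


C(n,k) = n! / (k!(n-k)!)
C(19,13) = 19! / (13!6!)
= 27132

C(19,13) = 27132


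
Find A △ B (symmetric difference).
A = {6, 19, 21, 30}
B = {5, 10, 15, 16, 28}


A △ B = (A \ B) ∪ (B \ A) = elements in exactly one of A or B
A \ B = {6, 19, 21, 30}
B \ A = {5, 10, 15, 16, 28}
A △ B = {5, 6, 10, 15, 16, 19, 21, 28, 30}

A △ B = {5, 6, 10, 15, 16, 19, 21, 28, 30}


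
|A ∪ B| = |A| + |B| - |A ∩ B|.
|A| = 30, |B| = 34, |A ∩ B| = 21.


|A ∪ B| = |A| + |B| - |A ∩ B|
= 30 + 34 - 21
= 43

|A ∪ B| = 43


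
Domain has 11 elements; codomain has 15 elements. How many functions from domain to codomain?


Each of |A| = 11 inputs maps to any of |B| = 15 outputs.
# functions = |B|^|A| = 15^11
= 8649755859375

Number of functions = 8649755859375


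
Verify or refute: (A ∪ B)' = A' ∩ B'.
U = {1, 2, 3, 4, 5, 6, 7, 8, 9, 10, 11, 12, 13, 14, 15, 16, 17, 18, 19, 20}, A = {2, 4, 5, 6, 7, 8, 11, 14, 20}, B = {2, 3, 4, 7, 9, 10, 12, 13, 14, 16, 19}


LHS: A ∪ B = {2, 3, 4, 5, 6, 7, 8, 9, 10, 11, 12, 13, 14, 16, 19, 20}
(A ∪ B)' = U \ (A ∪ B) = {1, 15, 17, 18}
A' = {1, 3, 9, 10, 12, 13, 15, 16, 17, 18, 19}, B' = {1, 5, 6, 8, 11, 15, 17, 18, 20}
Claimed RHS: A' ∩ B' = {1, 15, 17, 18}
Identity is VALID: LHS = RHS = {1, 15, 17, 18} ✓

Identity is valid. (A ∪ B)' = A' ∩ B' = {1, 15, 17, 18}


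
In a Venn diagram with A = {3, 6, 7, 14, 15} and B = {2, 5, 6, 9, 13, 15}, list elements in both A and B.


A = {3, 6, 7, 14, 15}
B = {2, 5, 6, 9, 13, 15}
Region: in both A and B
Elements: {6, 15}

Elements in both A and B: {6, 15}


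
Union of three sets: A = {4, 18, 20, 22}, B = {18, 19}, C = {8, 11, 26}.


A ∪ B = {4, 18, 19, 20, 22}
(A ∪ B) ∪ C = {4, 8, 11, 18, 19, 20, 22, 26}

A ∪ B ∪ C = {4, 8, 11, 18, 19, 20, 22, 26}


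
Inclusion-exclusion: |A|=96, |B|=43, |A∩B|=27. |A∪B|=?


|A ∪ B| = |A| + |B| - |A ∩ B|
= 96 + 43 - 27
= 112

|A ∪ B| = 112


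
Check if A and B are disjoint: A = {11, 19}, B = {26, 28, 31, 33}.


Disjoint means A ∩ B = ∅.
A ∩ B = ∅
A ∩ B = ∅, so A and B are disjoint.

Yes, A and B are disjoint


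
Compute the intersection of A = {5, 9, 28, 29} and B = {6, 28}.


A ∩ B = elements in both A and B
A = {5, 9, 28, 29}
B = {6, 28}
A ∩ B = {28}

A ∩ B = {28}


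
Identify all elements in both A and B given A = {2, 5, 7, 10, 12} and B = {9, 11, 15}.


A = {2, 5, 7, 10, 12}
B = {9, 11, 15}
Region: in both A and B
Elements: ∅

Elements in both A and B: ∅


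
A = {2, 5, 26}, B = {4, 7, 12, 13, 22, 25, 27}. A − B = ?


A \ B = elements in A but not in B
A = {2, 5, 26}
B = {4, 7, 12, 13, 22, 25, 27}
Remove from A any elements in B
A \ B = {2, 5, 26}

A \ B = {2, 5, 26}


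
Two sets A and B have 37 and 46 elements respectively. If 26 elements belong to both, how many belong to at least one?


|A ∪ B| = |A| + |B| - |A ∩ B|
= 37 + 46 - 26
= 57

|A ∪ B| = 57


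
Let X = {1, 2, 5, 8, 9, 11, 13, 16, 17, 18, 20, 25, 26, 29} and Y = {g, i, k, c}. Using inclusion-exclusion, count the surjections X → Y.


n = |X| = 14, k = |Y| = 4. Surjections via inclusion-exclusion:
S(n,k) = Σ(-1)^i × C(k,i) × (k-i)^n, i=0 to k
i=0: (-1)^0×C(4,0)×4^14 = 268435456
i=1: (-1)^1×C(4,1)×3^14 = -19131876
i=2: (-1)^2×C(4,2)×2^14 = 98304
i=3: (-1)^3×C(4,3)×1^14 = -4
i=4: (-1)^4×C(4,4)×0^14 = 0
Total = 249401880

Number of surjections = 249401880


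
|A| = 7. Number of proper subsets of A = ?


Total subsets = 2^n = 2^7 = 128
Proper subsets exclude the set itself: 2^n - 1
= 128 - 1
= 127

Number of proper subsets = 127


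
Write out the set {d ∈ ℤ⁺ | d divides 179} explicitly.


Checking each candidate:
Condition: positive divisors of 179
Result = {1, 179}

{1, 179}


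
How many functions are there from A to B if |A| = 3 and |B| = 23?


Each of |A| = 3 inputs maps to any of |B| = 23 outputs.
# functions = |B|^|A| = 23^3
= 12167

Number of functions = 12167


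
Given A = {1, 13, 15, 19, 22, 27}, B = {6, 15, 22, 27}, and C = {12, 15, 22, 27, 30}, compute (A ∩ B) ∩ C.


A ∩ B = {15, 22, 27}
(A ∩ B) ∩ C = {15, 22, 27}

A ∩ B ∩ C = {15, 22, 27}


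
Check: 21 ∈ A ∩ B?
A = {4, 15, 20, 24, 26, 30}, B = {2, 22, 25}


A = {4, 15, 20, 24, 26, 30}, B = {2, 22, 25}
A ∩ B = elements in both A and B
A ∩ B = ∅
Checking if 21 ∈ A ∩ B
21 is not in A ∩ B → False

21 ∉ A ∩ B


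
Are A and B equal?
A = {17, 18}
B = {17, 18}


Two sets are equal iff they have exactly the same elements.
A = {17, 18}
B = {17, 18}
Same elements → A = B

Yes, A = B


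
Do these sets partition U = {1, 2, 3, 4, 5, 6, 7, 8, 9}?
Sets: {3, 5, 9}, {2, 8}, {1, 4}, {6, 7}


A partition requires: (1) non-empty parts, (2) pairwise disjoint, (3) union = U
Parts: {3, 5, 9}, {2, 8}, {1, 4}, {6, 7}
Union of parts: {1, 2, 3, 4, 5, 6, 7, 8, 9}
U = {1, 2, 3, 4, 5, 6, 7, 8, 9}
All non-empty? True
Pairwise disjoint? True
Covers U? True

Yes, valid partition


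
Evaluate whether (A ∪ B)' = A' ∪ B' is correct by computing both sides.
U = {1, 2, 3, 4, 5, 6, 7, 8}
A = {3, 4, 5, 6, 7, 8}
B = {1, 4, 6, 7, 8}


LHS: A ∪ B = {1, 3, 4, 5, 6, 7, 8}
(A ∪ B)' = U \ (A ∪ B) = {2}
A' = {1, 2}, B' = {2, 3, 5}
Claimed RHS: A' ∪ B' = {1, 2, 3, 5}
Identity is INVALID: LHS = {2} but the RHS claimed here equals {1, 2, 3, 5}. The correct form is (A ∪ B)' = A' ∩ B'.

Identity is invalid: (A ∪ B)' = {2} but A' ∪ B' = {1, 2, 3, 5}. The correct De Morgan law is (A ∪ B)' = A' ∩ B'.


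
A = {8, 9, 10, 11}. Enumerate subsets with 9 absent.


A subset of A that omits 9 is a subset of A \ {9}, so there are 2^(n-1) = 2^3 = 8 of them.
Subsets excluding 9: ∅, {8}, {10}, {11}, {8, 10}, {8, 11}, {10, 11}, {8, 10, 11}

Subsets excluding 9 (8 total): ∅, {8}, {10}, {11}, {8, 10}, {8, 11}, {10, 11}, {8, 10, 11}


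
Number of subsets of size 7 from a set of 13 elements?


C(n,k) = n! / (k!(n-k)!)
C(13,7) = 13! / (7!6!)
= 1716

C(13,7) = 1716


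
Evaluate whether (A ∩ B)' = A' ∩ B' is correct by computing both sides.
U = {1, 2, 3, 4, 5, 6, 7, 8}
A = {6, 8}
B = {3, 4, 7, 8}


LHS: A ∩ B = {8}
(A ∩ B)' = U \ (A ∩ B) = {1, 2, 3, 4, 5, 6, 7}
A' = {1, 2, 3, 4, 5, 7}, B' = {1, 2, 5, 6}
Claimed RHS: A' ∩ B' = {1, 2, 5}
Identity is INVALID: LHS = {1, 2, 3, 4, 5, 6, 7} but the RHS claimed here equals {1, 2, 5}. The correct form is (A ∩ B)' = A' ∪ B'.

Identity is invalid: (A ∩ B)' = {1, 2, 3, 4, 5, 6, 7} but A' ∩ B' = {1, 2, 5}. The correct De Morgan law is (A ∩ B)' = A' ∪ B'.


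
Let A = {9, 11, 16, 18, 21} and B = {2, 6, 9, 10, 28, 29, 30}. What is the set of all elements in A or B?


A ∪ B = all elements in A or B (or both)
A = {9, 11, 16, 18, 21}
B = {2, 6, 9, 10, 28, 29, 30}
A ∪ B = {2, 6, 9, 10, 11, 16, 18, 21, 28, 29, 30}

A ∪ B = {2, 6, 9, 10, 11, 16, 18, 21, 28, 29, 30}


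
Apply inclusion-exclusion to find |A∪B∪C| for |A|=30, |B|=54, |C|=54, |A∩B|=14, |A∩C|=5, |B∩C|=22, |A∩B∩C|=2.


|A∪B∪C| = |A|+|B|+|C| - |A∩B|-|A∩C|-|B∩C| + |A∩B∩C|
= 30+54+54 - 14-5-22 + 2
= 138 - 41 + 2
= 99

|A ∪ B ∪ C| = 99


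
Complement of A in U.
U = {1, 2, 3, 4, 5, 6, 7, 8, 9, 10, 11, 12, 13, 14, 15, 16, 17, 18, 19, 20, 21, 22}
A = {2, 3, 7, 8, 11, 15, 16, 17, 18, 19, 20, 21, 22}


Aᶜ = U \ A = elements in U but not in A
U = {1, 2, 3, 4, 5, 6, 7, 8, 9, 10, 11, 12, 13, 14, 15, 16, 17, 18, 19, 20, 21, 22}
A = {2, 3, 7, 8, 11, 15, 16, 17, 18, 19, 20, 21, 22}
Aᶜ = {1, 4, 5, 6, 9, 10, 12, 13, 14}

Aᶜ = {1, 4, 5, 6, 9, 10, 12, 13, 14}


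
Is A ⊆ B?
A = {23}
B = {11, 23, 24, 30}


A ⊆ B means every element of A is in B.
All elements of A are in B.
So A ⊆ B.

Yes, A ⊆ B


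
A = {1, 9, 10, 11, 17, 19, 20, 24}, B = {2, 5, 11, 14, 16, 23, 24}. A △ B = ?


A △ B = (A \ B) ∪ (B \ A) = elements in exactly one of A or B
A \ B = {1, 9, 10, 17, 19, 20}
B \ A = {2, 5, 14, 16, 23}
A △ B = {1, 2, 5, 9, 10, 14, 16, 17, 19, 20, 23}

A △ B = {1, 2, 5, 9, 10, 14, 16, 17, 19, 20, 23}


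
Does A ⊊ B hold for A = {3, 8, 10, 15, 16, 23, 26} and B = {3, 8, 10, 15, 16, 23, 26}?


A ⊂ B requires: A ⊆ B AND A ≠ B.
A ⊆ B? Yes
A = B? Yes
A = B, so A is not a PROPER subset.

No, A is not a proper subset of B


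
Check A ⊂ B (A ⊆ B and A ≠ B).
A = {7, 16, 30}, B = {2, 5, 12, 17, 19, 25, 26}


A ⊂ B requires: A ⊆ B AND A ≠ B.
A ⊆ B? No
A ⊄ B, so A is not a proper subset.

No, A is not a proper subset of B


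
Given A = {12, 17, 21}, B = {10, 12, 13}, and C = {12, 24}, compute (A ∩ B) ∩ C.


A ∩ B = {12}
(A ∩ B) ∩ C = {12}

A ∩ B ∩ C = {12}


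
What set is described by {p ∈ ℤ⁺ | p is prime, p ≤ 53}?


Checking each candidate:
Condition: primes ≤ 53
Result = {2, 3, 5, 7, 11, 13, 17, 19, 23, 29, 31, 37, 41, 43, 47, 53}

{2, 3, 5, 7, 11, 13, 17, 19, 23, 29, 31, 37, 41, 43, 47, 53}


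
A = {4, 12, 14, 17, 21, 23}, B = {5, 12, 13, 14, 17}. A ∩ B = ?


A ∩ B = elements in both A and B
A = {4, 12, 14, 17, 21, 23}
B = {5, 12, 13, 14, 17}
A ∩ B = {12, 14, 17}

A ∩ B = {12, 14, 17}


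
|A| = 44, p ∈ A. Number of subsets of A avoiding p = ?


Subsets of A avoiding p are subsets of A \ {p}, which has 43 elements.
Count = 2^(n-1) = 2^43
= 8796093022208

Number of subsets avoiding p = 8796093022208


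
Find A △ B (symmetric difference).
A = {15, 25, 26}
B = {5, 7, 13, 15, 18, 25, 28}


A △ B = (A \ B) ∪ (B \ A) = elements in exactly one of A or B
A \ B = {26}
B \ A = {5, 7, 13, 18, 28}
A △ B = {5, 7, 13, 18, 26, 28}

A △ B = {5, 7, 13, 18, 26, 28}


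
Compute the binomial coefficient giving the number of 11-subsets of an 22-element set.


C(n,k) = n! / (k!(n-k)!)
C(22,11) = 22! / (11!11!)
= 705432

C(22,11) = 705432


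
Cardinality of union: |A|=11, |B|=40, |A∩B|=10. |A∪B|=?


|A ∪ B| = |A| + |B| - |A ∩ B|
= 11 + 40 - 10
= 41

|A ∪ B| = 41


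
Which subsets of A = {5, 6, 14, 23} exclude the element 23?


A subset of A that omits 23 is a subset of A \ {23}, so there are 2^(n-1) = 2^3 = 8 of them.
Subsets excluding 23: ∅, {5}, {6}, {14}, {5, 6}, {5, 14}, {6, 14}, {5, 6, 14}

Subsets excluding 23 (8 total): ∅, {5}, {6}, {14}, {5, 6}, {5, 14}, {6, 14}, {5, 6, 14}


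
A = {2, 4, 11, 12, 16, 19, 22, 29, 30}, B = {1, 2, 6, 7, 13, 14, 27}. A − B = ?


A \ B = elements in A but not in B
A = {2, 4, 11, 12, 16, 19, 22, 29, 30}
B = {1, 2, 6, 7, 13, 14, 27}
Remove from A any elements in B
A \ B = {4, 11, 12, 16, 19, 22, 29, 30}

A \ B = {4, 11, 12, 16, 19, 22, 29, 30}


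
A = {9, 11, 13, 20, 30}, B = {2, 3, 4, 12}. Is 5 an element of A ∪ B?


A = {9, 11, 13, 20, 30}, B = {2, 3, 4, 12}
A ∪ B = all elements in A or B
A ∪ B = {2, 3, 4, 9, 11, 12, 13, 20, 30}
Checking if 5 ∈ A ∪ B
5 is not in A ∪ B → False

5 ∉ A ∪ B


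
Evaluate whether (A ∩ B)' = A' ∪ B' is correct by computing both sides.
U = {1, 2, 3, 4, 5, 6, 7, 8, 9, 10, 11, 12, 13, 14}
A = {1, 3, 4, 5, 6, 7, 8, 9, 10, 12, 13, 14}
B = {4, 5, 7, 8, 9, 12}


LHS: A ∩ B = {4, 5, 7, 8, 9, 12}
(A ∩ B)' = U \ (A ∩ B) = {1, 2, 3, 6, 10, 11, 13, 14}
A' = {2, 11}, B' = {1, 2, 3, 6, 10, 11, 13, 14}
Claimed RHS: A' ∪ B' = {1, 2, 3, 6, 10, 11, 13, 14}
Identity is VALID: LHS = RHS = {1, 2, 3, 6, 10, 11, 13, 14} ✓

Identity is valid. (A ∩ B)' = A' ∪ B' = {1, 2, 3, 6, 10, 11, 13, 14}


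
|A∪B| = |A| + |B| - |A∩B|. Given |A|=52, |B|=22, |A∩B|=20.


|A ∪ B| = |A| + |B| - |A ∩ B|
= 52 + 22 - 20
= 54

|A ∪ B| = 54


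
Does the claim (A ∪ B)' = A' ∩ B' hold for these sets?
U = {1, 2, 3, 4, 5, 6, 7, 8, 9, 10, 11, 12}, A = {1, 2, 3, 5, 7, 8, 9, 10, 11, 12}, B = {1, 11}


LHS: A ∪ B = {1, 2, 3, 5, 7, 8, 9, 10, 11, 12}
(A ∪ B)' = U \ (A ∪ B) = {4, 6}
A' = {4, 6}, B' = {2, 3, 4, 5, 6, 7, 8, 9, 10, 12}
Claimed RHS: A' ∩ B' = {4, 6}
Identity is VALID: LHS = RHS = {4, 6} ✓

Identity is valid. (A ∪ B)' = A' ∩ B' = {4, 6}


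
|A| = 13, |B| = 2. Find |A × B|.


|A × B| = |A| × |B|
= 13 × 2
= 26

|A × B| = 26


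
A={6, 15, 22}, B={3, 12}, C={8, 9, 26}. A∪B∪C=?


A ∪ B = {3, 6, 12, 15, 22}
(A ∪ B) ∪ C = {3, 6, 8, 9, 12, 15, 22, 26}

A ∪ B ∪ C = {3, 6, 8, 9, 12, 15, 22, 26}


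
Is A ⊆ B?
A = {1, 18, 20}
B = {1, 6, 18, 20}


A ⊆ B means every element of A is in B.
All elements of A are in B.
So A ⊆ B.

Yes, A ⊆ B


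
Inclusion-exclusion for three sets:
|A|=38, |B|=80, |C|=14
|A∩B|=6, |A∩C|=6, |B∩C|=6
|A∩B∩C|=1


|A∪B∪C| = |A|+|B|+|C| - |A∩B|-|A∩C|-|B∩C| + |A∩B∩C|
= 38+80+14 - 6-6-6 + 1
= 132 - 18 + 1
= 115

|A ∪ B ∪ C| = 115


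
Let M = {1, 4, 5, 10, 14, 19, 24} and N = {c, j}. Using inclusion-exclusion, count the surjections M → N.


n = |M| = 7, k = |N| = 2. Surjections via inclusion-exclusion:
S(n,k) = Σ(-1)^i × C(k,i) × (k-i)^n, i=0 to k
i=0: (-1)^0×C(2,0)×2^7 = 128
i=1: (-1)^1×C(2,1)×1^7 = -2
i=2: (-1)^2×C(2,2)×0^7 = 0
Total = 126

Number of surjections = 126


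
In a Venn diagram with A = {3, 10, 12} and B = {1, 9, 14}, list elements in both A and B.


A = {3, 10, 12}
B = {1, 9, 14}
Region: in both A and B
Elements: ∅

Elements in both A and B: ∅


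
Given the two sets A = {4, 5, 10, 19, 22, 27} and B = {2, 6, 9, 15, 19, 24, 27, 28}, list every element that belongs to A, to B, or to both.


A ∪ B = all elements in A or B (or both)
A = {4, 5, 10, 19, 22, 27}
B = {2, 6, 9, 15, 19, 24, 27, 28}
A ∪ B = {2, 4, 5, 6, 9, 10, 15, 19, 22, 24, 27, 28}

A ∪ B = {2, 4, 5, 6, 9, 10, 15, 19, 22, 24, 27, 28}


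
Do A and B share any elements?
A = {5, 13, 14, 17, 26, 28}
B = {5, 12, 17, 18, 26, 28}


Disjoint means A ∩ B = ∅.
A ∩ B = {5, 17, 26, 28}
A ∩ B ≠ ∅, so A and B are NOT disjoint.

Yes — A and B share the element(s) of A ∩ B = {5, 17, 26, 28}, so they are not disjoint


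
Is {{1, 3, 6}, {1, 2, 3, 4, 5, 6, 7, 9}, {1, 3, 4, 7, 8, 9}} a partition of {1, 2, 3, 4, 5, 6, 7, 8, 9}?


A partition requires: (1) non-empty parts, (2) pairwise disjoint, (3) union = U
Parts: {1, 3, 6}, {1, 2, 3, 4, 5, 6, 7, 9}, {1, 3, 4, 7, 8, 9}
Union of parts: {1, 2, 3, 4, 5, 6, 7, 8, 9}
U = {1, 2, 3, 4, 5, 6, 7, 8, 9}
All non-empty? True
Pairwise disjoint? False
Covers U? True

No, not a valid partition


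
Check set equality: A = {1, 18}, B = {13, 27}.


Two sets are equal iff they have exactly the same elements.
A = {1, 18}
B = {13, 27}
Differences: {1, 13, 18, 27}
A ≠ B

No, A ≠ B


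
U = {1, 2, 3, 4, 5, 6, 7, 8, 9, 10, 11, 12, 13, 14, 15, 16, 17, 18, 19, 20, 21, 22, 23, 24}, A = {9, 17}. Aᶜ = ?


Aᶜ = U \ A = elements in U but not in A
U = {1, 2, 3, 4, 5, 6, 7, 8, 9, 10, 11, 12, 13, 14, 15, 16, 17, 18, 19, 20, 21, 22, 23, 24}
A = {9, 17}
Aᶜ = {1, 2, 3, 4, 5, 6, 7, 8, 10, 11, 12, 13, 14, 15, 16, 18, 19, 20, 21, 22, 23, 24}

Aᶜ = {1, 2, 3, 4, 5, 6, 7, 8, 10, 11, 12, 13, 14, 15, 16, 18, 19, 20, 21, 22, 23, 24}


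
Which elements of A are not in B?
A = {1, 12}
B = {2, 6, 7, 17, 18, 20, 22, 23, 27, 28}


A \ B = elements in A but not in B
A = {1, 12}
B = {2, 6, 7, 17, 18, 20, 22, 23, 27, 28}
Remove from A any elements in B
A \ B = {1, 12}

A \ B = {1, 12}


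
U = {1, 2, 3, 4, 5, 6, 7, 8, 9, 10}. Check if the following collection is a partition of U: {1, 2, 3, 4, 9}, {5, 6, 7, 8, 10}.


A partition requires: (1) non-empty parts, (2) pairwise disjoint, (3) union = U
Parts: {1, 2, 3, 4, 9}, {5, 6, 7, 8, 10}
Union of parts: {1, 2, 3, 4, 5, 6, 7, 8, 9, 10}
U = {1, 2, 3, 4, 5, 6, 7, 8, 9, 10}
All non-empty? True
Pairwise disjoint? True
Covers U? True

Yes, valid partition
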